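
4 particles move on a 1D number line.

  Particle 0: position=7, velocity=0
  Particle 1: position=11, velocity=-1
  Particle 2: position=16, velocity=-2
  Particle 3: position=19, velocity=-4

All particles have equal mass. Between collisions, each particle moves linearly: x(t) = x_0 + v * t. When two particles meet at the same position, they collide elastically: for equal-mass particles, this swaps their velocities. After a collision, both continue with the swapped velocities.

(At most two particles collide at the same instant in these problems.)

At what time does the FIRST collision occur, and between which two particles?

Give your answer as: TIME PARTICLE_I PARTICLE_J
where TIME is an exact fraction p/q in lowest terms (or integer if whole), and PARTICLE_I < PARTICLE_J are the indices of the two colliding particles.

Answer: 3/2 2 3

Derivation:
Pair (0,1): pos 7,11 vel 0,-1 -> gap=4, closing at 1/unit, collide at t=4
Pair (1,2): pos 11,16 vel -1,-2 -> gap=5, closing at 1/unit, collide at t=5
Pair (2,3): pos 16,19 vel -2,-4 -> gap=3, closing at 2/unit, collide at t=3/2
Earliest collision: t=3/2 between 2 and 3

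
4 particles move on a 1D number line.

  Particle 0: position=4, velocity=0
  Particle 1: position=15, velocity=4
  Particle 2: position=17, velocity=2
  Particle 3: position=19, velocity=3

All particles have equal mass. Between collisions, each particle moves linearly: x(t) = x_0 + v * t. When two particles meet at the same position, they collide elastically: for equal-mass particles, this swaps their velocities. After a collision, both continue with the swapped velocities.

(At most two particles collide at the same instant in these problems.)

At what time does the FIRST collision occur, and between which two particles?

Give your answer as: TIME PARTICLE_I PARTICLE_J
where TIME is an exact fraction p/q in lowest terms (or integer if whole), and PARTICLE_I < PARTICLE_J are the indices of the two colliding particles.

Answer: 1 1 2

Derivation:
Pair (0,1): pos 4,15 vel 0,4 -> not approaching (rel speed -4 <= 0)
Pair (1,2): pos 15,17 vel 4,2 -> gap=2, closing at 2/unit, collide at t=1
Pair (2,3): pos 17,19 vel 2,3 -> not approaching (rel speed -1 <= 0)
Earliest collision: t=1 between 1 and 2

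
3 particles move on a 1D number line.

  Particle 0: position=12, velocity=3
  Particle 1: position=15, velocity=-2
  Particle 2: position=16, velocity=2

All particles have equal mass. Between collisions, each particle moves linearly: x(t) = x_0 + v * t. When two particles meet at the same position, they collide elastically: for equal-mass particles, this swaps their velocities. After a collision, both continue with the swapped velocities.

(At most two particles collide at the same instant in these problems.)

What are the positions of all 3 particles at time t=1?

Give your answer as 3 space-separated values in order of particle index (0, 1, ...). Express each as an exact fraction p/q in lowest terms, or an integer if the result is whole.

Collision at t=3/5: particles 0 and 1 swap velocities; positions: p0=69/5 p1=69/5 p2=86/5; velocities now: v0=-2 v1=3 v2=2
Advance to t=1 (no further collisions before then); velocities: v0=-2 v1=3 v2=2; positions = 13 15 18

Answer: 13 15 18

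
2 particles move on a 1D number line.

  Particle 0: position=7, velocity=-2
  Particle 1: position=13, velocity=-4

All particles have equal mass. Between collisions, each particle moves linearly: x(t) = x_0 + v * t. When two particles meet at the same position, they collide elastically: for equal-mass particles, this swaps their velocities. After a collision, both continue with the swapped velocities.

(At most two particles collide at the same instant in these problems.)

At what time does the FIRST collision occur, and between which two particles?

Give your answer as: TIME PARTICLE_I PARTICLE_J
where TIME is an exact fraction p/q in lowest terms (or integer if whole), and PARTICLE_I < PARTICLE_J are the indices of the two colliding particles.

Pair (0,1): pos 7,13 vel -2,-4 -> gap=6, closing at 2/unit, collide at t=3
Earliest collision: t=3 between 0 and 1

Answer: 3 0 1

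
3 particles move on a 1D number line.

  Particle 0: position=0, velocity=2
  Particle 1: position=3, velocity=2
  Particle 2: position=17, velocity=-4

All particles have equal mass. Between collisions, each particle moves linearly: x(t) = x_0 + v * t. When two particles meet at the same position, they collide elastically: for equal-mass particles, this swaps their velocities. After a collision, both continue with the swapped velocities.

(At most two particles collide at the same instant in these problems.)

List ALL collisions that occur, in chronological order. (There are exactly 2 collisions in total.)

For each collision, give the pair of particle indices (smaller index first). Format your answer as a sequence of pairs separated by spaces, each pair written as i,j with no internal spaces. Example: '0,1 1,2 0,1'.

Collision at t=7/3: particles 1 and 2 swap velocities; positions: p0=14/3 p1=23/3 p2=23/3; velocities now: v0=2 v1=-4 v2=2
Collision at t=17/6: particles 0 and 1 swap velocities; positions: p0=17/3 p1=17/3 p2=26/3; velocities now: v0=-4 v1=2 v2=2

Answer: 1,2 0,1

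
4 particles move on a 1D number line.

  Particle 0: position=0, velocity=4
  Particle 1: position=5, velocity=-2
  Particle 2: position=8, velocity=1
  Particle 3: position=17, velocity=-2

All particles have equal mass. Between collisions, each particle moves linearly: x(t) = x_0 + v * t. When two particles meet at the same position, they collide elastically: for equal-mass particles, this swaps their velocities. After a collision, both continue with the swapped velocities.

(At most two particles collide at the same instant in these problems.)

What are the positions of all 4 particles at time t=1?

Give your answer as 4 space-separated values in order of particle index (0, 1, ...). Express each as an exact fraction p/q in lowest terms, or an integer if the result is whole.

Answer: 3 4 9 15

Derivation:
Collision at t=5/6: particles 0 and 1 swap velocities; positions: p0=10/3 p1=10/3 p2=53/6 p3=46/3; velocities now: v0=-2 v1=4 v2=1 v3=-2
Advance to t=1 (no further collisions before then); velocities: v0=-2 v1=4 v2=1 v3=-2; positions = 3 4 9 15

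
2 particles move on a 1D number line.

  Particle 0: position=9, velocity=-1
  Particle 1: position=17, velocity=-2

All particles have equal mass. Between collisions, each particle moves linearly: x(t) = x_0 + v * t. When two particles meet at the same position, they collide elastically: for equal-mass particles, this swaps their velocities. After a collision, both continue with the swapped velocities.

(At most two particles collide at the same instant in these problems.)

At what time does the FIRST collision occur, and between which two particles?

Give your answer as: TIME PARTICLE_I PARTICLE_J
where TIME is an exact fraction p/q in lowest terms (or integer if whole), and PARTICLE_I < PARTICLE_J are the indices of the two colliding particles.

Pair (0,1): pos 9,17 vel -1,-2 -> gap=8, closing at 1/unit, collide at t=8
Earliest collision: t=8 between 0 and 1

Answer: 8 0 1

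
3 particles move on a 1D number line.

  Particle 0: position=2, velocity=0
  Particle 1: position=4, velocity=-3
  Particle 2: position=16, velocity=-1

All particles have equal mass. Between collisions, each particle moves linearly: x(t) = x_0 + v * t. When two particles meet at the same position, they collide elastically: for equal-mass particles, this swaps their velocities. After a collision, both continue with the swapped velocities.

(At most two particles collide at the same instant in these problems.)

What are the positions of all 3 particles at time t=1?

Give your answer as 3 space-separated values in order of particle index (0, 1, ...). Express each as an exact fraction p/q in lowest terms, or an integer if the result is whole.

Answer: 1 2 15

Derivation:
Collision at t=2/3: particles 0 and 1 swap velocities; positions: p0=2 p1=2 p2=46/3; velocities now: v0=-3 v1=0 v2=-1
Advance to t=1 (no further collisions before then); velocities: v0=-3 v1=0 v2=-1; positions = 1 2 15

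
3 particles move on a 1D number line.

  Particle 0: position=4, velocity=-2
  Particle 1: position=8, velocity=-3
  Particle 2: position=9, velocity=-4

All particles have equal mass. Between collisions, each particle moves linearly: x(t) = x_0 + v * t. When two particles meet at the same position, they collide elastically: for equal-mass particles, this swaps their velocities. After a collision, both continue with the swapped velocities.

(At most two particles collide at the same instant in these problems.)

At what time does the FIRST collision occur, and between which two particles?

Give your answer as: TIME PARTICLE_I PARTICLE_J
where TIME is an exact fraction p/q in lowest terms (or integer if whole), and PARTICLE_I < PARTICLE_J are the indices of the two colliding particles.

Answer: 1 1 2

Derivation:
Pair (0,1): pos 4,8 vel -2,-3 -> gap=4, closing at 1/unit, collide at t=4
Pair (1,2): pos 8,9 vel -3,-4 -> gap=1, closing at 1/unit, collide at t=1
Earliest collision: t=1 between 1 and 2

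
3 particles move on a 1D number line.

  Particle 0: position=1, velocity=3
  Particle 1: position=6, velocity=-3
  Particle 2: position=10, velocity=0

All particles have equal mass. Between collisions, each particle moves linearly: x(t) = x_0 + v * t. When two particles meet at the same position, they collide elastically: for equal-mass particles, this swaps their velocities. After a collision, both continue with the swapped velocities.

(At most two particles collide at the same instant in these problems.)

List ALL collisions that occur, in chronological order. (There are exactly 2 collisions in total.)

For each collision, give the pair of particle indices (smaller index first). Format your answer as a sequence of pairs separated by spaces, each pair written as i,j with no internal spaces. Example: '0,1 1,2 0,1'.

Collision at t=5/6: particles 0 and 1 swap velocities; positions: p0=7/2 p1=7/2 p2=10; velocities now: v0=-3 v1=3 v2=0
Collision at t=3: particles 1 and 2 swap velocities; positions: p0=-3 p1=10 p2=10; velocities now: v0=-3 v1=0 v2=3

Answer: 0,1 1,2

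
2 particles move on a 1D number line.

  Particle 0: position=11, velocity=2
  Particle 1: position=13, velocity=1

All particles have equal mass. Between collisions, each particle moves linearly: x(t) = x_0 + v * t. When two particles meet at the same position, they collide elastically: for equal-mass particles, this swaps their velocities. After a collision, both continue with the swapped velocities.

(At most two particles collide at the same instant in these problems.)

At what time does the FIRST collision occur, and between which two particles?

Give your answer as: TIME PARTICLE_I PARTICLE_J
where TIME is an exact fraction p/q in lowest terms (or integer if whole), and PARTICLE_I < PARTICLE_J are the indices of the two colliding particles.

Answer: 2 0 1

Derivation:
Pair (0,1): pos 11,13 vel 2,1 -> gap=2, closing at 1/unit, collide at t=2
Earliest collision: t=2 between 0 and 1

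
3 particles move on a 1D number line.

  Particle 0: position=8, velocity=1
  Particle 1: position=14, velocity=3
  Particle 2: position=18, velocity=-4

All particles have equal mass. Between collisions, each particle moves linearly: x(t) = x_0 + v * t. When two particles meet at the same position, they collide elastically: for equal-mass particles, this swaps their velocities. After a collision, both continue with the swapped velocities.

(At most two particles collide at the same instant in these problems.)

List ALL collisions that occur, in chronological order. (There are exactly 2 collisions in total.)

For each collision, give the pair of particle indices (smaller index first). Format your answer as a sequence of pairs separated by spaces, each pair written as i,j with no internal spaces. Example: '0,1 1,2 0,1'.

Collision at t=4/7: particles 1 and 2 swap velocities; positions: p0=60/7 p1=110/7 p2=110/7; velocities now: v0=1 v1=-4 v2=3
Collision at t=2: particles 0 and 1 swap velocities; positions: p0=10 p1=10 p2=20; velocities now: v0=-4 v1=1 v2=3

Answer: 1,2 0,1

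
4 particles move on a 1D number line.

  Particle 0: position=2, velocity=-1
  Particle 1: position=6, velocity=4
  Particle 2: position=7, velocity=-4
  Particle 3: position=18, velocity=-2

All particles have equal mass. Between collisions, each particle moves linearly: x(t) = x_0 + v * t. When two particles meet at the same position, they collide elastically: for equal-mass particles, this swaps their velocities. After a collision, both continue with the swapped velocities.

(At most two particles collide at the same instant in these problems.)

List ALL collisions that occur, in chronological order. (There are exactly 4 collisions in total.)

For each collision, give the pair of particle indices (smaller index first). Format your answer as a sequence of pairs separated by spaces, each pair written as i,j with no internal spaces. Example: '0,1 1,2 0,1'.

Collision at t=1/8: particles 1 and 2 swap velocities; positions: p0=15/8 p1=13/2 p2=13/2 p3=71/4; velocities now: v0=-1 v1=-4 v2=4 v3=-2
Collision at t=5/3: particles 0 and 1 swap velocities; positions: p0=1/3 p1=1/3 p2=38/3 p3=44/3; velocities now: v0=-4 v1=-1 v2=4 v3=-2
Collision at t=2: particles 2 and 3 swap velocities; positions: p0=-1 p1=0 p2=14 p3=14; velocities now: v0=-4 v1=-1 v2=-2 v3=4
Collision at t=16: particles 1 and 2 swap velocities; positions: p0=-57 p1=-14 p2=-14 p3=70; velocities now: v0=-4 v1=-2 v2=-1 v3=4

Answer: 1,2 0,1 2,3 1,2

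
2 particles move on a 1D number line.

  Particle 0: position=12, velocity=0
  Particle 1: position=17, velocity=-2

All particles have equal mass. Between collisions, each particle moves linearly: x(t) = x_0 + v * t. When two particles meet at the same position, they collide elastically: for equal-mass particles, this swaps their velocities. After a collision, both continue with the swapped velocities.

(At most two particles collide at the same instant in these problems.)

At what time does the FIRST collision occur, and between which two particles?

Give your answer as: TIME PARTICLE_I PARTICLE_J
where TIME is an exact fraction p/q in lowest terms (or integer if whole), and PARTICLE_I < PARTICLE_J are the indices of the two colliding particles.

Pair (0,1): pos 12,17 vel 0,-2 -> gap=5, closing at 2/unit, collide at t=5/2
Earliest collision: t=5/2 between 0 and 1

Answer: 5/2 0 1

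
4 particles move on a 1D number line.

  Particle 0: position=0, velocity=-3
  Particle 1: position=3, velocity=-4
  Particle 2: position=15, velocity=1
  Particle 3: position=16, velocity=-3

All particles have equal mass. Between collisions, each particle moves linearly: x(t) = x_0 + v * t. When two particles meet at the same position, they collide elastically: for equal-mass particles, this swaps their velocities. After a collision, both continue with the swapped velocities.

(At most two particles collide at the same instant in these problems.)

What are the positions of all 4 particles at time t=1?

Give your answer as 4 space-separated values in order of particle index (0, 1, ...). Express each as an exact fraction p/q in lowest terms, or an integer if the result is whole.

Collision at t=1/4: particles 2 and 3 swap velocities; positions: p0=-3/4 p1=2 p2=61/4 p3=61/4; velocities now: v0=-3 v1=-4 v2=-3 v3=1
Advance to t=1 (no further collisions before then); velocities: v0=-3 v1=-4 v2=-3 v3=1; positions = -3 -1 13 16

Answer: -3 -1 13 16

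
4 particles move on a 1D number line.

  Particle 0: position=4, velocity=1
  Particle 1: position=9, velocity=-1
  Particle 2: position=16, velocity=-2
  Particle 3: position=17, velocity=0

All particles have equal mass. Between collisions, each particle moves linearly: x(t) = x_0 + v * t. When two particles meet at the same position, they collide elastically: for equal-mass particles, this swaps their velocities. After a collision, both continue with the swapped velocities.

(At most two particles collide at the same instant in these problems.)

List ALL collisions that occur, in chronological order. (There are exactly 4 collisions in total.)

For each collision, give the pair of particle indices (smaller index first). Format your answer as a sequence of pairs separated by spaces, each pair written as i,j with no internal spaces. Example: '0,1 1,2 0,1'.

Answer: 0,1 1,2 0,1 2,3

Derivation:
Collision at t=5/2: particles 0 and 1 swap velocities; positions: p0=13/2 p1=13/2 p2=11 p3=17; velocities now: v0=-1 v1=1 v2=-2 v3=0
Collision at t=4: particles 1 and 2 swap velocities; positions: p0=5 p1=8 p2=8 p3=17; velocities now: v0=-1 v1=-2 v2=1 v3=0
Collision at t=7: particles 0 and 1 swap velocities; positions: p0=2 p1=2 p2=11 p3=17; velocities now: v0=-2 v1=-1 v2=1 v3=0
Collision at t=13: particles 2 and 3 swap velocities; positions: p0=-10 p1=-4 p2=17 p3=17; velocities now: v0=-2 v1=-1 v2=0 v3=1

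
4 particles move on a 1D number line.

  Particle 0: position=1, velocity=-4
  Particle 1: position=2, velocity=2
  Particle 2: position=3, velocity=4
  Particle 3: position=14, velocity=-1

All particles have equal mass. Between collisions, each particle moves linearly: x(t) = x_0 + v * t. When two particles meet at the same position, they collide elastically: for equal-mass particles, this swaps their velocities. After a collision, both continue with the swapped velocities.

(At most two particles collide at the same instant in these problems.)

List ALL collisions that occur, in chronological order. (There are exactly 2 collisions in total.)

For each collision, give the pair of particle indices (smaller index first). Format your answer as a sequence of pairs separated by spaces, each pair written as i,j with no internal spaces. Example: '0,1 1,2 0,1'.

Answer: 2,3 1,2

Derivation:
Collision at t=11/5: particles 2 and 3 swap velocities; positions: p0=-39/5 p1=32/5 p2=59/5 p3=59/5; velocities now: v0=-4 v1=2 v2=-1 v3=4
Collision at t=4: particles 1 and 2 swap velocities; positions: p0=-15 p1=10 p2=10 p3=19; velocities now: v0=-4 v1=-1 v2=2 v3=4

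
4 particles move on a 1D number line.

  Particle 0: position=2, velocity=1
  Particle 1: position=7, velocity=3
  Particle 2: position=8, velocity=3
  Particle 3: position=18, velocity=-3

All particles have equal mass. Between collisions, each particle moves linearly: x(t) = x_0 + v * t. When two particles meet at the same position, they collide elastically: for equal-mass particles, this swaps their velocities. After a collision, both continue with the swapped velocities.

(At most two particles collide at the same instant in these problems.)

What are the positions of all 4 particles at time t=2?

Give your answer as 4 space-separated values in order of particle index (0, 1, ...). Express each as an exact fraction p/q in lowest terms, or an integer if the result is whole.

Answer: 4 12 13 14

Derivation:
Collision at t=5/3: particles 2 and 3 swap velocities; positions: p0=11/3 p1=12 p2=13 p3=13; velocities now: v0=1 v1=3 v2=-3 v3=3
Collision at t=11/6: particles 1 and 2 swap velocities; positions: p0=23/6 p1=25/2 p2=25/2 p3=27/2; velocities now: v0=1 v1=-3 v2=3 v3=3
Advance to t=2 (no further collisions before then); velocities: v0=1 v1=-3 v2=3 v3=3; positions = 4 12 13 14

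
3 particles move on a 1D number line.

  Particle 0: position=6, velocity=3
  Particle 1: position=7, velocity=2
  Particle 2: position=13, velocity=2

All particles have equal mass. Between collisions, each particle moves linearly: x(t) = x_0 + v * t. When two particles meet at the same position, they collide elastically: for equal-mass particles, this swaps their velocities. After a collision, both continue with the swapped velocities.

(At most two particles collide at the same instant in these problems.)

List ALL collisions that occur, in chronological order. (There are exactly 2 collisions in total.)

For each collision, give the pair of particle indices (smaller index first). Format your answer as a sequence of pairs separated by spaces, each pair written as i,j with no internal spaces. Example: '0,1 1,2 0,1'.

Collision at t=1: particles 0 and 1 swap velocities; positions: p0=9 p1=9 p2=15; velocities now: v0=2 v1=3 v2=2
Collision at t=7: particles 1 and 2 swap velocities; positions: p0=21 p1=27 p2=27; velocities now: v0=2 v1=2 v2=3

Answer: 0,1 1,2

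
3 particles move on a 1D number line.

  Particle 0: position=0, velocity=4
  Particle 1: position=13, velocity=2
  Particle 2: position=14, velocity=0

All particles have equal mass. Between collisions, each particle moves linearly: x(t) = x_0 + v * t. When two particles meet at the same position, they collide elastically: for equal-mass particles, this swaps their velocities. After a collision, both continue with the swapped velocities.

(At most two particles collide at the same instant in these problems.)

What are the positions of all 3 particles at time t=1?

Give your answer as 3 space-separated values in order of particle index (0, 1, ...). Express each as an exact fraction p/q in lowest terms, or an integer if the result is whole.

Answer: 4 14 15

Derivation:
Collision at t=1/2: particles 1 and 2 swap velocities; positions: p0=2 p1=14 p2=14; velocities now: v0=4 v1=0 v2=2
Advance to t=1 (no further collisions before then); velocities: v0=4 v1=0 v2=2; positions = 4 14 15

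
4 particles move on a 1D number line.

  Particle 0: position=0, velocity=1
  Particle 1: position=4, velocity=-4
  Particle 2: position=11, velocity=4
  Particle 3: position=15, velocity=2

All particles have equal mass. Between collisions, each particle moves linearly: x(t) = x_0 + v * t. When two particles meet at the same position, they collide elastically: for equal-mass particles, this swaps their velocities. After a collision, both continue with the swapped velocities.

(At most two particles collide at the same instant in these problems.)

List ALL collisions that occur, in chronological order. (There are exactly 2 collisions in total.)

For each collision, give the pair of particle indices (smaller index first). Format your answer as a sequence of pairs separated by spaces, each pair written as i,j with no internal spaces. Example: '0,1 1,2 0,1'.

Answer: 0,1 2,3

Derivation:
Collision at t=4/5: particles 0 and 1 swap velocities; positions: p0=4/5 p1=4/5 p2=71/5 p3=83/5; velocities now: v0=-4 v1=1 v2=4 v3=2
Collision at t=2: particles 2 and 3 swap velocities; positions: p0=-4 p1=2 p2=19 p3=19; velocities now: v0=-4 v1=1 v2=2 v3=4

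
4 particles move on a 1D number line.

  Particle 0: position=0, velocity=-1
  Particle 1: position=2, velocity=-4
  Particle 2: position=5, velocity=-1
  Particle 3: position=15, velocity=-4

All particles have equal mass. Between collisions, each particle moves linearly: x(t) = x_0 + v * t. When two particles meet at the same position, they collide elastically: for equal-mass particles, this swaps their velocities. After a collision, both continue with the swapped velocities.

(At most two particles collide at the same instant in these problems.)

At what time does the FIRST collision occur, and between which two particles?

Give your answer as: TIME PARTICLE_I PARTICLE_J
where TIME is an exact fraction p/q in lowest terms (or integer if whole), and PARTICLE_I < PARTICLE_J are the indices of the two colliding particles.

Pair (0,1): pos 0,2 vel -1,-4 -> gap=2, closing at 3/unit, collide at t=2/3
Pair (1,2): pos 2,5 vel -4,-1 -> not approaching (rel speed -3 <= 0)
Pair (2,3): pos 5,15 vel -1,-4 -> gap=10, closing at 3/unit, collide at t=10/3
Earliest collision: t=2/3 between 0 and 1

Answer: 2/3 0 1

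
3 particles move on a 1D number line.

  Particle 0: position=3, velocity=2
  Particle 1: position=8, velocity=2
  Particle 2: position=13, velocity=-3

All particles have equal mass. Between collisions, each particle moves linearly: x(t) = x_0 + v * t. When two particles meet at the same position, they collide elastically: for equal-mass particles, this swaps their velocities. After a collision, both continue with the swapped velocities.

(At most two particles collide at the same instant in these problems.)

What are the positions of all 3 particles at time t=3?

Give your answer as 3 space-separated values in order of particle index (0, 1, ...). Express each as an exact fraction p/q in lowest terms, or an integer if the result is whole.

Answer: 4 9 14

Derivation:
Collision at t=1: particles 1 and 2 swap velocities; positions: p0=5 p1=10 p2=10; velocities now: v0=2 v1=-3 v2=2
Collision at t=2: particles 0 and 1 swap velocities; positions: p0=7 p1=7 p2=12; velocities now: v0=-3 v1=2 v2=2
Advance to t=3 (no further collisions before then); velocities: v0=-3 v1=2 v2=2; positions = 4 9 14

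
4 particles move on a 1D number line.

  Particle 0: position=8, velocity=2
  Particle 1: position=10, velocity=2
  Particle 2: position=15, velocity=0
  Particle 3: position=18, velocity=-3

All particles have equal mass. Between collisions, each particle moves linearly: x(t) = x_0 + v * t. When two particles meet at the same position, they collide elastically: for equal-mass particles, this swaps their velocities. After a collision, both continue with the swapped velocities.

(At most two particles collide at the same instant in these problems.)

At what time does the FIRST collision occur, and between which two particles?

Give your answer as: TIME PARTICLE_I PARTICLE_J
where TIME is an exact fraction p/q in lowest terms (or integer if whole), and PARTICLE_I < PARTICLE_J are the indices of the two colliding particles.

Pair (0,1): pos 8,10 vel 2,2 -> not approaching (rel speed 0 <= 0)
Pair (1,2): pos 10,15 vel 2,0 -> gap=5, closing at 2/unit, collide at t=5/2
Pair (2,3): pos 15,18 vel 0,-3 -> gap=3, closing at 3/unit, collide at t=1
Earliest collision: t=1 between 2 and 3

Answer: 1 2 3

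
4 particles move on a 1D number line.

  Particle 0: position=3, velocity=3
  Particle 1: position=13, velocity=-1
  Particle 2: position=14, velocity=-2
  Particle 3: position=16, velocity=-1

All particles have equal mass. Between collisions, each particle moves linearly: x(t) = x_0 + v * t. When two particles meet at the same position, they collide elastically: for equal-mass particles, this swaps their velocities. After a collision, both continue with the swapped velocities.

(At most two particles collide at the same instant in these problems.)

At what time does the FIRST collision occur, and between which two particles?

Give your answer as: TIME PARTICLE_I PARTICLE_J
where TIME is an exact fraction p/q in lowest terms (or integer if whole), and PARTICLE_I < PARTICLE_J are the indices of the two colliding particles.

Pair (0,1): pos 3,13 vel 3,-1 -> gap=10, closing at 4/unit, collide at t=5/2
Pair (1,2): pos 13,14 vel -1,-2 -> gap=1, closing at 1/unit, collide at t=1
Pair (2,3): pos 14,16 vel -2,-1 -> not approaching (rel speed -1 <= 0)
Earliest collision: t=1 between 1 and 2

Answer: 1 1 2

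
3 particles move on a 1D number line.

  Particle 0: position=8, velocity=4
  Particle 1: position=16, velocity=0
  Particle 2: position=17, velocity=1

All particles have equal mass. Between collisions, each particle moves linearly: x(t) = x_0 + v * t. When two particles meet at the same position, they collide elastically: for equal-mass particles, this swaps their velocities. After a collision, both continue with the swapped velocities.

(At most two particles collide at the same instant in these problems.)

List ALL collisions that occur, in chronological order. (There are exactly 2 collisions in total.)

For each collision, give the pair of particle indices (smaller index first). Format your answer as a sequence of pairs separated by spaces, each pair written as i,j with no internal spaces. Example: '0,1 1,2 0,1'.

Collision at t=2: particles 0 and 1 swap velocities; positions: p0=16 p1=16 p2=19; velocities now: v0=0 v1=4 v2=1
Collision at t=3: particles 1 and 2 swap velocities; positions: p0=16 p1=20 p2=20; velocities now: v0=0 v1=1 v2=4

Answer: 0,1 1,2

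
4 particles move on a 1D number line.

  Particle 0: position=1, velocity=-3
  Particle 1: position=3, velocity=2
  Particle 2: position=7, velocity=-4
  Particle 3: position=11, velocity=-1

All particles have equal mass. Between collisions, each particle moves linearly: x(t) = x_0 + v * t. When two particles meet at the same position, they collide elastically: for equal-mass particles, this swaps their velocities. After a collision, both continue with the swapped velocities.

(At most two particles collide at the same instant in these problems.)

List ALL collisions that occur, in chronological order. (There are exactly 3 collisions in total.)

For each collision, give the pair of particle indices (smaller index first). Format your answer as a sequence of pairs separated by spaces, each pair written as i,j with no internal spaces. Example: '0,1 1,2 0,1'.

Answer: 1,2 2,3 0,1

Derivation:
Collision at t=2/3: particles 1 and 2 swap velocities; positions: p0=-1 p1=13/3 p2=13/3 p3=31/3; velocities now: v0=-3 v1=-4 v2=2 v3=-1
Collision at t=8/3: particles 2 and 3 swap velocities; positions: p0=-7 p1=-11/3 p2=25/3 p3=25/3; velocities now: v0=-3 v1=-4 v2=-1 v3=2
Collision at t=6: particles 0 and 1 swap velocities; positions: p0=-17 p1=-17 p2=5 p3=15; velocities now: v0=-4 v1=-3 v2=-1 v3=2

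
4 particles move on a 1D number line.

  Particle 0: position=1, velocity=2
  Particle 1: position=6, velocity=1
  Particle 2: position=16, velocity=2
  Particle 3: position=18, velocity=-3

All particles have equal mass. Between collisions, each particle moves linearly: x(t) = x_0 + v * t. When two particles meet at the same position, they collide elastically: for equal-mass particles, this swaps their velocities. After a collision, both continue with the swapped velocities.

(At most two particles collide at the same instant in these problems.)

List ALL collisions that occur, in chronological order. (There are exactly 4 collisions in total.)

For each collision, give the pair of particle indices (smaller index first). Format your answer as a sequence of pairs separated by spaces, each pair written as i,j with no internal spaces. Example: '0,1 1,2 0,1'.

Collision at t=2/5: particles 2 and 3 swap velocities; positions: p0=9/5 p1=32/5 p2=84/5 p3=84/5; velocities now: v0=2 v1=1 v2=-3 v3=2
Collision at t=3: particles 1 and 2 swap velocities; positions: p0=7 p1=9 p2=9 p3=22; velocities now: v0=2 v1=-3 v2=1 v3=2
Collision at t=17/5: particles 0 and 1 swap velocities; positions: p0=39/5 p1=39/5 p2=47/5 p3=114/5; velocities now: v0=-3 v1=2 v2=1 v3=2
Collision at t=5: particles 1 and 2 swap velocities; positions: p0=3 p1=11 p2=11 p3=26; velocities now: v0=-3 v1=1 v2=2 v3=2

Answer: 2,3 1,2 0,1 1,2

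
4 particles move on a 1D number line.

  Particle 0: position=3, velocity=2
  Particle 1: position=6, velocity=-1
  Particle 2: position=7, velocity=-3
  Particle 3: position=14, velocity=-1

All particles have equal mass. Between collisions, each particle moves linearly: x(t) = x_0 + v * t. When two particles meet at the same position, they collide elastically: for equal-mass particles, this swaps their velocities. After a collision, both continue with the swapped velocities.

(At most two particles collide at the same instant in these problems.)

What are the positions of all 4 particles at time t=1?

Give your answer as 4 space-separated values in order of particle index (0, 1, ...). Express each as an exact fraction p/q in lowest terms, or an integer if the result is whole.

Answer: 4 5 5 13

Derivation:
Collision at t=1/2: particles 1 and 2 swap velocities; positions: p0=4 p1=11/2 p2=11/2 p3=27/2; velocities now: v0=2 v1=-3 v2=-1 v3=-1
Collision at t=4/5: particles 0 and 1 swap velocities; positions: p0=23/5 p1=23/5 p2=26/5 p3=66/5; velocities now: v0=-3 v1=2 v2=-1 v3=-1
Collision at t=1: particles 1 and 2 swap velocities; positions: p0=4 p1=5 p2=5 p3=13; velocities now: v0=-3 v1=-1 v2=2 v3=-1
Advance to t=1 (no further collisions before then); velocities: v0=-3 v1=-1 v2=2 v3=-1; positions = 4 5 5 13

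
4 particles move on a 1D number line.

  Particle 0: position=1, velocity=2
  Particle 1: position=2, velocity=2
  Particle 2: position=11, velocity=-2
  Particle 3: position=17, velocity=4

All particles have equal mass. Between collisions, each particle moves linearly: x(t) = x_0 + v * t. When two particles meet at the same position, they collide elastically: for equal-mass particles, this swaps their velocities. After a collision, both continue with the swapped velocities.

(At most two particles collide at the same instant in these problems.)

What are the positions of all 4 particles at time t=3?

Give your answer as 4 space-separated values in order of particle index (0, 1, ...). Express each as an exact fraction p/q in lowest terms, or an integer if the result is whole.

Collision at t=9/4: particles 1 and 2 swap velocities; positions: p0=11/2 p1=13/2 p2=13/2 p3=26; velocities now: v0=2 v1=-2 v2=2 v3=4
Collision at t=5/2: particles 0 and 1 swap velocities; positions: p0=6 p1=6 p2=7 p3=27; velocities now: v0=-2 v1=2 v2=2 v3=4
Advance to t=3 (no further collisions before then); velocities: v0=-2 v1=2 v2=2 v3=4; positions = 5 7 8 29

Answer: 5 7 8 29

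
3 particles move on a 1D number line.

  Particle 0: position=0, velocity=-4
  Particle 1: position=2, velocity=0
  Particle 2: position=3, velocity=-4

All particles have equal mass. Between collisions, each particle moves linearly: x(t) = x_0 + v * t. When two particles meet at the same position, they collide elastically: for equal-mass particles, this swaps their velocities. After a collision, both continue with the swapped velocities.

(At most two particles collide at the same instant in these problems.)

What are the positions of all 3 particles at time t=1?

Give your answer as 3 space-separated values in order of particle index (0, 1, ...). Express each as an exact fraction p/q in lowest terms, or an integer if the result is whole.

Answer: -4 -1 2

Derivation:
Collision at t=1/4: particles 1 and 2 swap velocities; positions: p0=-1 p1=2 p2=2; velocities now: v0=-4 v1=-4 v2=0
Advance to t=1 (no further collisions before then); velocities: v0=-4 v1=-4 v2=0; positions = -4 -1 2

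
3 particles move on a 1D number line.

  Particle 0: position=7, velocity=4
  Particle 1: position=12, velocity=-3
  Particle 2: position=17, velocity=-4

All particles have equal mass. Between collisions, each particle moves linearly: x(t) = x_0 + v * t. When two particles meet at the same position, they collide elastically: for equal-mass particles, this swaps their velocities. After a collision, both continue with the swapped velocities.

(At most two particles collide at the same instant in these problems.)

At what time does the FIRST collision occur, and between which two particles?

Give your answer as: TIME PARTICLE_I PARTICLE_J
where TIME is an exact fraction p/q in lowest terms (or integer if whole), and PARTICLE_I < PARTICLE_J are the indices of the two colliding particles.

Answer: 5/7 0 1

Derivation:
Pair (0,1): pos 7,12 vel 4,-3 -> gap=5, closing at 7/unit, collide at t=5/7
Pair (1,2): pos 12,17 vel -3,-4 -> gap=5, closing at 1/unit, collide at t=5
Earliest collision: t=5/7 between 0 and 1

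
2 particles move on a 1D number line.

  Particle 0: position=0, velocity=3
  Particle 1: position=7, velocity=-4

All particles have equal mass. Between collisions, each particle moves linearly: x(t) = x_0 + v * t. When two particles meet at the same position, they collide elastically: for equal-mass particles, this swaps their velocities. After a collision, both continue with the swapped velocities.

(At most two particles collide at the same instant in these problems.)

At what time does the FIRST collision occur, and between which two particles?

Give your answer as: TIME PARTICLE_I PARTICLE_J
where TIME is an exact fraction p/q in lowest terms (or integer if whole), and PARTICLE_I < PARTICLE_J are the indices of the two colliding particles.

Pair (0,1): pos 0,7 vel 3,-4 -> gap=7, closing at 7/unit, collide at t=1
Earliest collision: t=1 between 0 and 1

Answer: 1 0 1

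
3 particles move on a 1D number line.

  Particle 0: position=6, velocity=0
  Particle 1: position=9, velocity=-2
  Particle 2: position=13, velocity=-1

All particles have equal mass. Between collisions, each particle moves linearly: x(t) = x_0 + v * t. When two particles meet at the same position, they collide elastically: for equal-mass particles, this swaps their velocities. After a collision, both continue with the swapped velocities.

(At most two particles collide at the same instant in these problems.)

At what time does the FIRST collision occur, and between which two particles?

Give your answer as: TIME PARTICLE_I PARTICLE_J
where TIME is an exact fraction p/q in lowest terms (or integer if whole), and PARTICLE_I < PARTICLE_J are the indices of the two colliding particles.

Answer: 3/2 0 1

Derivation:
Pair (0,1): pos 6,9 vel 0,-2 -> gap=3, closing at 2/unit, collide at t=3/2
Pair (1,2): pos 9,13 vel -2,-1 -> not approaching (rel speed -1 <= 0)
Earliest collision: t=3/2 between 0 and 1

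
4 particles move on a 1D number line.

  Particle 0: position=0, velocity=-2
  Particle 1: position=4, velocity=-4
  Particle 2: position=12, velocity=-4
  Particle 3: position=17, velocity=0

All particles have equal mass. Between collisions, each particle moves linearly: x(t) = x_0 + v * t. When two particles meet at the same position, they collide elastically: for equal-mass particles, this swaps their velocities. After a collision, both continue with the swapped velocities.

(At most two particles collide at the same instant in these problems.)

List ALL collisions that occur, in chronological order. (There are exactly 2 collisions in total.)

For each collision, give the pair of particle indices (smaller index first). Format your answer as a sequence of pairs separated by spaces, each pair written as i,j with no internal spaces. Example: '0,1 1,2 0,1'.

Answer: 0,1 1,2

Derivation:
Collision at t=2: particles 0 and 1 swap velocities; positions: p0=-4 p1=-4 p2=4 p3=17; velocities now: v0=-4 v1=-2 v2=-4 v3=0
Collision at t=6: particles 1 and 2 swap velocities; positions: p0=-20 p1=-12 p2=-12 p3=17; velocities now: v0=-4 v1=-4 v2=-2 v3=0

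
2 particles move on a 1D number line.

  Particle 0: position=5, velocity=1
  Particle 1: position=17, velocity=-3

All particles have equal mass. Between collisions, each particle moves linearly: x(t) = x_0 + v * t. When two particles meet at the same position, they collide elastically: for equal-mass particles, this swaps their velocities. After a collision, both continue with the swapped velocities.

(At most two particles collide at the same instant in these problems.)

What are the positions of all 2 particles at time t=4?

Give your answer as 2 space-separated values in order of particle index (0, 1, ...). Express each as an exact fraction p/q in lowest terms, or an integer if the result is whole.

Collision at t=3: particles 0 and 1 swap velocities; positions: p0=8 p1=8; velocities now: v0=-3 v1=1
Advance to t=4 (no further collisions before then); velocities: v0=-3 v1=1; positions = 5 9

Answer: 5 9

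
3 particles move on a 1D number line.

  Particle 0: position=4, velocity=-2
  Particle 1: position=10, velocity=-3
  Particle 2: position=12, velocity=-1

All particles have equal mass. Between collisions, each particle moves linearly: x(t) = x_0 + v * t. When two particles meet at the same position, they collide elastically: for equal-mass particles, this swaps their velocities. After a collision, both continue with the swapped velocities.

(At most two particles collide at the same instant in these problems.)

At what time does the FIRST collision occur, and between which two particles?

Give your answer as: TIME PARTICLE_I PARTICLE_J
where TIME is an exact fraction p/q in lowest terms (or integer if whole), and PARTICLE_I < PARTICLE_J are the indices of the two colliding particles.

Pair (0,1): pos 4,10 vel -2,-3 -> gap=6, closing at 1/unit, collide at t=6
Pair (1,2): pos 10,12 vel -3,-1 -> not approaching (rel speed -2 <= 0)
Earliest collision: t=6 between 0 and 1

Answer: 6 0 1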